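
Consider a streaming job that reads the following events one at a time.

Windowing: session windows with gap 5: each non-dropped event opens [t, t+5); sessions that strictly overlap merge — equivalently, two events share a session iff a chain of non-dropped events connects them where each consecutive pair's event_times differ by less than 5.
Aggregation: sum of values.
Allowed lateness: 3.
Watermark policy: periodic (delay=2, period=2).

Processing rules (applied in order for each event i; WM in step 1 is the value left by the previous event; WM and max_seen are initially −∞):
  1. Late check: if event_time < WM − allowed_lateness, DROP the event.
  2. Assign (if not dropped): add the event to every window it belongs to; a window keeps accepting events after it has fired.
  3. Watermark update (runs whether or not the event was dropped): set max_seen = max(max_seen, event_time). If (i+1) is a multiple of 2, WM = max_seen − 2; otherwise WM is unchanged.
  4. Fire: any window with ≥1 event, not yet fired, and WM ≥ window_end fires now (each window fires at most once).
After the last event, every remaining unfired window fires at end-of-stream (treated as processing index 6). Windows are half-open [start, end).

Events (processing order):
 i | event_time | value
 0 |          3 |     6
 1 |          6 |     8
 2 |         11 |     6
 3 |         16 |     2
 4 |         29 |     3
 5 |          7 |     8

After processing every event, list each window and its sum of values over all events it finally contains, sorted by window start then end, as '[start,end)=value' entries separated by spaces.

i=0 t=3 v=6: → [3,8); WM=−∞
i=1 t=6 v=8: → [3,11); WM=4
i=2 t=11 v=6: → [11,16); WM=4
i=3 t=16 v=2: → [16,21); WM=14
i=4 t=29 v=3: → [29,34); WM=14
i=5 t=7 v=8: DROP (t<14-3); WM=27

[3,11)=14 [11,16)=6 [16,21)=2 [29,34)=3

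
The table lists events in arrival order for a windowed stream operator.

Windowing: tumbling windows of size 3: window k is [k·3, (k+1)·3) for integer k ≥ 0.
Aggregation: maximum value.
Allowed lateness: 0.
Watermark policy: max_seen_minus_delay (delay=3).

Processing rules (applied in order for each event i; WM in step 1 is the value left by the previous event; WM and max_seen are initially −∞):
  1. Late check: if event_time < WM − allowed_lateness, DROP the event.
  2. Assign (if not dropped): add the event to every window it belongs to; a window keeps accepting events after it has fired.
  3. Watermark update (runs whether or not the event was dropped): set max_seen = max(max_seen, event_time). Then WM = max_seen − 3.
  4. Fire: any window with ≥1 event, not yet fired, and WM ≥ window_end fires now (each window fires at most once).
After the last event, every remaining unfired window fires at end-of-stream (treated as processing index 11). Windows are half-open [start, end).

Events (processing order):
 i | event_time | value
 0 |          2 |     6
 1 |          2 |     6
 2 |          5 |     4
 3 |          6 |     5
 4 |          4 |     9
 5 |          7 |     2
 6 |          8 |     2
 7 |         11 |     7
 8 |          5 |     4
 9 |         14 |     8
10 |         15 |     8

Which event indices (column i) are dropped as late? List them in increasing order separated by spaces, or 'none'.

8

i=0 t=2 v=6: → [0,3); WM=-1
i=1 t=2 v=6: → [0,3); WM=-1
i=2 t=5 v=4: → [3,6); WM=2
i=3 t=6 v=5: → [6,9); WM=3; [0,3) fires=6
i=4 t=4 v=9: → [3,6); WM=3
i=5 t=7 v=2: → [6,9); WM=4
i=6 t=8 v=2: → [6,9); WM=5
i=7 t=11 v=7: → [9,12); WM=8; [3,6) fires=9
i=8 t=5 v=4: DROP (t<8-0); WM=8
i=9 t=14 v=8: → [12,15); WM=11; [6,9) fires=5
i=10 t=15 v=8: → [15,18); WM=12; [9,12) fires=7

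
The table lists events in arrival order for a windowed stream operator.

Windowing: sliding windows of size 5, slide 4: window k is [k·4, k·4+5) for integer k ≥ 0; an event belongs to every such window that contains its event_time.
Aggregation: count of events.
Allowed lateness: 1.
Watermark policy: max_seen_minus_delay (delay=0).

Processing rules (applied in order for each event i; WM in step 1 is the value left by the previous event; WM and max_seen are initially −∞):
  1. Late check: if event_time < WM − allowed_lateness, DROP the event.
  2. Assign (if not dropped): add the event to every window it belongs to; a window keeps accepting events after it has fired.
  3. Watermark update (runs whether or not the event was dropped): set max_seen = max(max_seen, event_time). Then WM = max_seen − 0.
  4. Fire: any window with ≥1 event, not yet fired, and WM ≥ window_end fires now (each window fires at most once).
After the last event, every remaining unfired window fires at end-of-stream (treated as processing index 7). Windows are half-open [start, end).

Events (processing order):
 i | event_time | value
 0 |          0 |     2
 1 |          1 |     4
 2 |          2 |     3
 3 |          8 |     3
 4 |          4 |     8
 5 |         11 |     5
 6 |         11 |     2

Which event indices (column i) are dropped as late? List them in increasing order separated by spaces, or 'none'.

i=0 t=0 v=2: → [0,5); WM=0
i=1 t=1 v=4: → [0,5); WM=1
i=2 t=2 v=3: → [0,5); WM=2
i=3 t=8 v=3: → [8,13),[4,9); WM=8; [0,5) fires=3
i=4 t=4 v=8: DROP (t<8-1); WM=8
i=5 t=11 v=5: → [8,13); WM=11; [4,9) fires=1
i=6 t=11 v=2: → [8,13); WM=11

4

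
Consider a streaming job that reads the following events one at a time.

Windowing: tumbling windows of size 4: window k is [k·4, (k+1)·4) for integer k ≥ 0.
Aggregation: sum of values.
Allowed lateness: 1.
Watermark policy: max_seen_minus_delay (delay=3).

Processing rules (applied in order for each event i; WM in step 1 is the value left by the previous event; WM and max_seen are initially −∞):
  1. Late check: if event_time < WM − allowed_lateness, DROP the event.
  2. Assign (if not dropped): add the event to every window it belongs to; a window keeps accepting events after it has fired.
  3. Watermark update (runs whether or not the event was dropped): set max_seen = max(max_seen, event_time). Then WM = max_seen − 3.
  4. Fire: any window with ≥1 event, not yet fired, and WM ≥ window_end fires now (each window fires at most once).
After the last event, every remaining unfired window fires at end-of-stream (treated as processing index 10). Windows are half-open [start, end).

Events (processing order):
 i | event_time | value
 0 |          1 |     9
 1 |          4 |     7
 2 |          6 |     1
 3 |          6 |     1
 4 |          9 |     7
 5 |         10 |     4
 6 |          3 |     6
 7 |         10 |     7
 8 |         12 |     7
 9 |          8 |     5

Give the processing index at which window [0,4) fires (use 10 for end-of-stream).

4

i=0 t=1 v=9: → [0,4); WM=-2
i=1 t=4 v=7: → [4,8); WM=1
i=2 t=6 v=1: → [4,8); WM=3
i=3 t=6 v=1: → [4,8); WM=3
i=4 t=9 v=7: → [8,12); WM=6; [0,4) fires=9
i=5 t=10 v=4: → [8,12); WM=7
i=6 t=3 v=6: DROP (t<7-1); WM=7
i=7 t=10 v=7: → [8,12); WM=7
i=8 t=12 v=7: → [12,16); WM=9; [4,8) fires=9
i=9 t=8 v=5: → [8,12); WM=9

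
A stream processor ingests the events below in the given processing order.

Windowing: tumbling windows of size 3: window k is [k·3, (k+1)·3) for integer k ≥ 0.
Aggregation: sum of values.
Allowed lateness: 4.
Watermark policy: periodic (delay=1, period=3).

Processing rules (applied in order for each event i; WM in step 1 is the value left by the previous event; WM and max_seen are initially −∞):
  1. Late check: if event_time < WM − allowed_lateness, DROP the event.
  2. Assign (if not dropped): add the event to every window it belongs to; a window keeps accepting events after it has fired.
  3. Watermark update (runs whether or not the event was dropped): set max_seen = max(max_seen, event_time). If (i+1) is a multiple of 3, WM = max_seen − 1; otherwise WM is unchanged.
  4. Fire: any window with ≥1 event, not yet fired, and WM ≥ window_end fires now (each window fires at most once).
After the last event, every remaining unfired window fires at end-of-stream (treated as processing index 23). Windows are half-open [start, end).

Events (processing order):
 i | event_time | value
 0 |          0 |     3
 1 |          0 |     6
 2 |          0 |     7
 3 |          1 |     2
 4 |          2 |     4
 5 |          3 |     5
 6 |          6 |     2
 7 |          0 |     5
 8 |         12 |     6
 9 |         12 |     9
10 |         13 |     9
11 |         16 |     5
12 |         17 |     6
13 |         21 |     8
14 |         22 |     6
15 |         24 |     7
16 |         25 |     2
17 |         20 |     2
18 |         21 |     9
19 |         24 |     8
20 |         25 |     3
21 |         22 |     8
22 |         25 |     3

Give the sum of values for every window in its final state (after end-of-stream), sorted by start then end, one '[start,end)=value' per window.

i=0 t=0 v=3: → [0,3); WM=−∞
i=1 t=0 v=6: → [0,3); WM=−∞
i=2 t=0 v=7: → [0,3); WM=-1
i=3 t=1 v=2: → [0,3); WM=-1
i=4 t=2 v=4: → [0,3); WM=-1
i=5 t=3 v=5: → [3,6); WM=2
i=6 t=6 v=2: → [6,9); WM=2
i=7 t=0 v=5: → [0,3); WM=2
i=8 t=12 v=6: → [12,15); WM=11; [0,3) fires=27 [3,6) fires=5 [6,9) fires=2
i=9 t=12 v=9: → [12,15); WM=11
i=10 t=13 v=9: → [12,15); WM=11
i=11 t=16 v=5: → [15,18); WM=15; [12,15) fires=24
i=12 t=17 v=6: → [15,18); WM=15
i=13 t=21 v=8: → [21,24); WM=15
i=14 t=22 v=6: → [21,24); WM=21; [15,18) fires=11
i=15 t=24 v=7: → [24,27); WM=21
i=16 t=25 v=2: → [24,27); WM=21
i=17 t=20 v=2: → [18,21); WM=24; [18,21) fires=2 [21,24) fires=14
i=18 t=21 v=9: → [21,24); WM=24
i=19 t=24 v=8: → [24,27); WM=24
i=20 t=25 v=3: → [24,27); WM=24
i=21 t=22 v=8: → [21,24); WM=24
i=22 t=25 v=3: → [24,27); WM=24

[0,3)=27 [3,6)=5 [6,9)=2 [12,15)=24 [15,18)=11 [18,21)=2 [21,24)=31 [24,27)=23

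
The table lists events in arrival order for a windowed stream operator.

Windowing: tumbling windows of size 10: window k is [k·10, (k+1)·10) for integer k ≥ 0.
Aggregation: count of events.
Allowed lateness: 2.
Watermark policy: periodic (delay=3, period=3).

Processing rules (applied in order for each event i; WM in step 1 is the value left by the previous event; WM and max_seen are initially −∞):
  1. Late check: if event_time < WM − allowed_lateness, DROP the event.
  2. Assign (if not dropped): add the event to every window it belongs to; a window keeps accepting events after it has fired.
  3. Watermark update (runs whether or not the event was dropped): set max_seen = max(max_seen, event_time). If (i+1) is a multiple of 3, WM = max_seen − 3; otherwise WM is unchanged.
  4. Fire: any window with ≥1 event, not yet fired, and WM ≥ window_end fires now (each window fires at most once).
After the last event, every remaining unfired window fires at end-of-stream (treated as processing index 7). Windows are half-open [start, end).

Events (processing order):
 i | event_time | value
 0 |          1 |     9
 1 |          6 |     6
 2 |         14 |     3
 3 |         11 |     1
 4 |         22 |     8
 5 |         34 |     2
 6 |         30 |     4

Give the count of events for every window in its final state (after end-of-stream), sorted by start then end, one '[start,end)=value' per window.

[0,10)=2 [10,20)=2 [20,30)=1 [30,40)=2

i=0 t=1 v=9: → [0,10); WM=−∞
i=1 t=6 v=6: → [0,10); WM=−∞
i=2 t=14 v=3: → [10,20); WM=11; [0,10) fires=2
i=3 t=11 v=1: → [10,20); WM=11
i=4 t=22 v=8: → [20,30); WM=11
i=5 t=34 v=2: → [30,40); WM=31; [10,20) fires=2 [20,30) fires=1
i=6 t=30 v=4: → [30,40); WM=31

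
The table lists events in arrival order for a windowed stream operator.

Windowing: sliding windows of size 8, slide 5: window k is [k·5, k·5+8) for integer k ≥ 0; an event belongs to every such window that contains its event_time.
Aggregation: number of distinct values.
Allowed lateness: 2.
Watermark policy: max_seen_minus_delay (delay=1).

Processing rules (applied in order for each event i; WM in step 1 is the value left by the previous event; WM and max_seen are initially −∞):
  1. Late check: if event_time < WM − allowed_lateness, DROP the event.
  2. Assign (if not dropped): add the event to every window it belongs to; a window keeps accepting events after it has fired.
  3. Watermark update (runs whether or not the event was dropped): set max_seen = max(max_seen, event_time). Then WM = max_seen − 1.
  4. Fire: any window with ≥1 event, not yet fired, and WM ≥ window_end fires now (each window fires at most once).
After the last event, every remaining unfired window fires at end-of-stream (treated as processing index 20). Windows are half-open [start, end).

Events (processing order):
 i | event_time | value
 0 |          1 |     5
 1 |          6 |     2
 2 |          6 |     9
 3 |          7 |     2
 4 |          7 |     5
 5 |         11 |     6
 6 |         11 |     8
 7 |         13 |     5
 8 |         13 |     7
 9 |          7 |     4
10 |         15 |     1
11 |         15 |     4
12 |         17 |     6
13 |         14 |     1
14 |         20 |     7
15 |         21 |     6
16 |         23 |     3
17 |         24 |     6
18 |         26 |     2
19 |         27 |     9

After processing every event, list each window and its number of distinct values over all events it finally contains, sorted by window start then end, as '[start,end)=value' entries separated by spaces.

[0,8)=3 [5,13)=5 [10,18)=6 [15,23)=4 [20,28)=5 [25,33)=2

i=0 t=1 v=5: → [0,8); WM=0
i=1 t=6 v=2: → [5,13),[0,8); WM=5
i=2 t=6 v=9: → [5,13),[0,8); WM=5
i=3 t=7 v=2: → [5,13),[0,8); WM=6
i=4 t=7 v=5: → [5,13),[0,8); WM=6
i=5 t=11 v=6: → [10,18),[5,13); WM=10; [0,8) fires=3
i=6 t=11 v=8: → [10,18),[5,13); WM=10
i=7 t=13 v=5: → [10,18); WM=12
i=8 t=13 v=7: → [10,18); WM=12
i=9 t=7 v=4: DROP (t<12-2); WM=12
i=10 t=15 v=1: → [15,23),[10,18); WM=14; [5,13) fires=5
i=11 t=15 v=4: → [15,23),[10,18); WM=14
i=12 t=17 v=6: → [15,23),[10,18); WM=16
i=13 t=14 v=1: → [10,18); WM=16
i=14 t=20 v=7: → [20,28),[15,23); WM=19; [10,18) fires=6
i=15 t=21 v=6: → [20,28),[15,23); WM=20
i=16 t=23 v=3: → [20,28); WM=22
i=17 t=24 v=6: → [20,28); WM=23; [15,23) fires=4
i=18 t=26 v=2: → [25,33),[20,28); WM=25
i=19 t=27 v=9: → [25,33),[20,28); WM=26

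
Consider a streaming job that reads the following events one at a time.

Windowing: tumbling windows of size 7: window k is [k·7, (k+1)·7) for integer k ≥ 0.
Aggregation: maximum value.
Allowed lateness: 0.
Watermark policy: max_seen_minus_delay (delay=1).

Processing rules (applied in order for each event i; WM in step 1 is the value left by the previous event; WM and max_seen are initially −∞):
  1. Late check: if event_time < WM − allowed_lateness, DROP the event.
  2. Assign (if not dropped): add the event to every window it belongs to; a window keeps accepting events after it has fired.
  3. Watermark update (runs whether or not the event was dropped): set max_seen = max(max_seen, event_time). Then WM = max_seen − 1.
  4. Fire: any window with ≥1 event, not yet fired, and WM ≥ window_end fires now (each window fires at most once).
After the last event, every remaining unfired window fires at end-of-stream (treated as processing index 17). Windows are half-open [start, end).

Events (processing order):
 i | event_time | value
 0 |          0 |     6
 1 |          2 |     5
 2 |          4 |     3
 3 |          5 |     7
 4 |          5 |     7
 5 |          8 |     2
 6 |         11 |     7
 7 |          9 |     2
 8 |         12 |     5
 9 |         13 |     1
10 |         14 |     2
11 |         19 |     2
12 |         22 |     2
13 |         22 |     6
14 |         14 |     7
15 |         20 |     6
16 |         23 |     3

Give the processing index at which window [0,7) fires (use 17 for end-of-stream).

i=0 t=0 v=6: → [0,7); WM=-1
i=1 t=2 v=5: → [0,7); WM=1
i=2 t=4 v=3: → [0,7); WM=3
i=3 t=5 v=7: → [0,7); WM=4
i=4 t=5 v=7: → [0,7); WM=4
i=5 t=8 v=2: → [7,14); WM=7; [0,7) fires=7
i=6 t=11 v=7: → [7,14); WM=10
i=7 t=9 v=2: DROP (t<10-0); WM=10
i=8 t=12 v=5: → [7,14); WM=11
i=9 t=13 v=1: → [7,14); WM=12
i=10 t=14 v=2: → [14,21); WM=13
i=11 t=19 v=2: → [14,21); WM=18; [7,14) fires=7
i=12 t=22 v=2: → [21,28); WM=21; [14,21) fires=2
i=13 t=22 v=6: → [21,28); WM=21
i=14 t=14 v=7: DROP (t<21-0); WM=21
i=15 t=20 v=6: DROP (t<21-0); WM=21
i=16 t=23 v=3: → [21,28); WM=22

5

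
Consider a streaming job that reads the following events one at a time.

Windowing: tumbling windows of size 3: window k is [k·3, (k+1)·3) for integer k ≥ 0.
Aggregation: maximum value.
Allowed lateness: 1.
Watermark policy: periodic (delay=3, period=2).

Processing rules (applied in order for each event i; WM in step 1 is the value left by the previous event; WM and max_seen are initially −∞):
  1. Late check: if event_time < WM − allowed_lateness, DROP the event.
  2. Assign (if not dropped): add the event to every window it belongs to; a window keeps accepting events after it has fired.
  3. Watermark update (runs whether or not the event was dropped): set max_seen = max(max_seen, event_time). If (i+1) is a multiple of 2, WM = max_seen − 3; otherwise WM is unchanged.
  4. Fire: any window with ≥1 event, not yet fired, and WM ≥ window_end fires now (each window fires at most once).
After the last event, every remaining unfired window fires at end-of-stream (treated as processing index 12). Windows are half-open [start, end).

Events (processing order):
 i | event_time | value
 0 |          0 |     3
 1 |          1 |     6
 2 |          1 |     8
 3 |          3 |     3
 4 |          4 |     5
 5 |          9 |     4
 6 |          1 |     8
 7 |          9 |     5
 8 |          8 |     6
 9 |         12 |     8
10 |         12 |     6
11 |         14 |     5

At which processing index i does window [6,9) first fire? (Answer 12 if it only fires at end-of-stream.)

i=0 t=0 v=3: → [0,3); WM=−∞
i=1 t=1 v=6: → [0,3); WM=-2
i=2 t=1 v=8: → [0,3); WM=-2
i=3 t=3 v=3: → [3,6); WM=0
i=4 t=4 v=5: → [3,6); WM=0
i=5 t=9 v=4: → [9,12); WM=6; [0,3) fires=8 [3,6) fires=5
i=6 t=1 v=8: DROP (t<6-1); WM=6
i=7 t=9 v=5: → [9,12); WM=6
i=8 t=8 v=6: → [6,9); WM=6
i=9 t=12 v=8: → [12,15); WM=9; [6,9) fires=6
i=10 t=12 v=6: → [12,15); WM=9
i=11 t=14 v=5: → [12,15); WM=11

9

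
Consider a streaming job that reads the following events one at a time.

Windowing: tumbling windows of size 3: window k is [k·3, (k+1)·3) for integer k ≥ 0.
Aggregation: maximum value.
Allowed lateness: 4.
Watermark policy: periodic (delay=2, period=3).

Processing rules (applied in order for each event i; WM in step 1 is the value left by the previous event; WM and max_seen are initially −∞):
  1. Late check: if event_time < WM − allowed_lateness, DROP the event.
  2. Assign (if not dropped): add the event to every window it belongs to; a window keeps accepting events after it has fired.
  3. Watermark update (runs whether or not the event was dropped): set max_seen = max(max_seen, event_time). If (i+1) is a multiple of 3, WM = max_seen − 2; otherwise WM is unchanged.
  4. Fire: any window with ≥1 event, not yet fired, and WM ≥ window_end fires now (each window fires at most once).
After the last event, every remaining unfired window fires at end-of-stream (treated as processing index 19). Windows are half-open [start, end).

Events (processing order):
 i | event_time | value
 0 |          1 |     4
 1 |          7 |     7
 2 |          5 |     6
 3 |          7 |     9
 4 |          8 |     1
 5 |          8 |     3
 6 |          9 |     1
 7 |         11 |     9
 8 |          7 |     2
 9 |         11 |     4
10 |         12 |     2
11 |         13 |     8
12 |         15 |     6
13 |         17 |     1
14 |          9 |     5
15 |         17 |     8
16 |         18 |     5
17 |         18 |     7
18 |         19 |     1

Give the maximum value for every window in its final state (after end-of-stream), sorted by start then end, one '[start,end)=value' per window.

i=0 t=1 v=4: → [0,3); WM=−∞
i=1 t=7 v=7: → [6,9); WM=−∞
i=2 t=5 v=6: → [3,6); WM=5; [0,3) fires=4
i=3 t=7 v=9: → [6,9); WM=5
i=4 t=8 v=1: → [6,9); WM=5
i=5 t=8 v=3: → [6,9); WM=6; [3,6) fires=6
i=6 t=9 v=1: → [9,12); WM=6
i=7 t=11 v=9: → [9,12); WM=6
i=8 t=7 v=2: → [6,9); WM=9; [6,9) fires=9
i=9 t=11 v=4: → [9,12); WM=9
i=10 t=12 v=2: → [12,15); WM=9
i=11 t=13 v=8: → [12,15); WM=11
i=12 t=15 v=6: → [15,18); WM=11
i=13 t=17 v=1: → [15,18); WM=11
i=14 t=9 v=5: → [9,12); WM=15; [9,12) fires=9 [12,15) fires=8
i=15 t=17 v=8: → [15,18); WM=15
i=16 t=18 v=5: → [18,21); WM=15
i=17 t=18 v=7: → [18,21); WM=16
i=18 t=19 v=1: → [18,21); WM=16

[0,3)=4 [3,6)=6 [6,9)=9 [9,12)=9 [12,15)=8 [15,18)=8 [18,21)=7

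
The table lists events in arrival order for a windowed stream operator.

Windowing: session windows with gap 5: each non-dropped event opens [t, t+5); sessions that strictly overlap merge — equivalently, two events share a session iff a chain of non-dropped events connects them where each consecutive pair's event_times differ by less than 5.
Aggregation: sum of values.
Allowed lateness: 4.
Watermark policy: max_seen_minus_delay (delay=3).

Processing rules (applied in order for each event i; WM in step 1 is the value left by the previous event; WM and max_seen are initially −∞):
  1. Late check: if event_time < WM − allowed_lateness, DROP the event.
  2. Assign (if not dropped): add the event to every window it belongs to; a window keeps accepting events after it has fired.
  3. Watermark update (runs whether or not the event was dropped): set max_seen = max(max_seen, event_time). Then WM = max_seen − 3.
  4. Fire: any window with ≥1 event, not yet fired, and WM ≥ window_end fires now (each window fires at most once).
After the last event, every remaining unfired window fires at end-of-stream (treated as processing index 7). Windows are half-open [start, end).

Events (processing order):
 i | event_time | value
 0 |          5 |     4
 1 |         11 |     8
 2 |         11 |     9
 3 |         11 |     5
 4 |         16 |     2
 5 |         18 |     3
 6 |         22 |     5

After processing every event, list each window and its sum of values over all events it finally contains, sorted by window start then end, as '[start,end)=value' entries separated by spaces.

[5,10)=4 [11,16)=22 [16,27)=10

i=0 t=5 v=4: → [5,10); WM=2
i=1 t=11 v=8: → [11,16); WM=8
i=2 t=11 v=9: → [11,16); WM=8
i=3 t=11 v=5: → [11,16); WM=8
i=4 t=16 v=2: → [16,21); WM=13
i=5 t=18 v=3: → [16,23); WM=15
i=6 t=22 v=5: → [16,27); WM=19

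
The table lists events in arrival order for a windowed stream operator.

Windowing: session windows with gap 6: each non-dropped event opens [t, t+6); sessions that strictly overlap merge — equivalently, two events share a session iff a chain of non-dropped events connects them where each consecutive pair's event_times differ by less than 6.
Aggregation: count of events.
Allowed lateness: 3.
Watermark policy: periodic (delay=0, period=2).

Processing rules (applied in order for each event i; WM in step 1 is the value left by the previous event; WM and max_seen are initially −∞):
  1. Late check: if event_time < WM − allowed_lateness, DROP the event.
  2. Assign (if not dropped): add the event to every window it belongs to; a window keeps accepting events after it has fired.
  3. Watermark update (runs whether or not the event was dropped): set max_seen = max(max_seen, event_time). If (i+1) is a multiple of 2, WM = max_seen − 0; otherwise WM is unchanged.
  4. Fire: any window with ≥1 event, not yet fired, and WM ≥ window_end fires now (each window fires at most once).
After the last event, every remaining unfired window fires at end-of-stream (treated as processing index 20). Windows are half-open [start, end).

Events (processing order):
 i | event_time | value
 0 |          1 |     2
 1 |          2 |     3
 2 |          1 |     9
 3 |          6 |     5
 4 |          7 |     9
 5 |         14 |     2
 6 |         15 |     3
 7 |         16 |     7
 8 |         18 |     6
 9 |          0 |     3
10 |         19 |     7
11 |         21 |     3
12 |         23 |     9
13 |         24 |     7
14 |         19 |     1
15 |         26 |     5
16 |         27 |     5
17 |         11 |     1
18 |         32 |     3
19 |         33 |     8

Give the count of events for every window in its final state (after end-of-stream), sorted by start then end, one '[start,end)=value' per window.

i=0 t=1 v=2: → [1,7); WM=−∞
i=1 t=2 v=3: → [1,8); WM=2
i=2 t=1 v=9: → [1,8); WM=2
i=3 t=6 v=5: → [1,12); WM=6
i=4 t=7 v=9: → [1,13); WM=6
i=5 t=14 v=2: → [14,20); WM=14
i=6 t=15 v=3: → [14,21); WM=14
i=7 t=16 v=7: → [14,22); WM=16
i=8 t=18 v=6: → [14,24); WM=16
i=9 t=0 v=3: DROP (t<16-3); WM=18
i=10 t=19 v=7: → [14,25); WM=18
i=11 t=21 v=3: → [14,27); WM=21
i=12 t=23 v=9: → [14,29); WM=21
i=13 t=24 v=7: → [14,30); WM=24
i=14 t=19 v=1: DROP (t<24-3); WM=24
i=15 t=26 v=5: → [14,32); WM=26
i=16 t=27 v=5: → [14,33); WM=26
i=17 t=11 v=1: DROP (t<26-3); WM=27
i=18 t=32 v=3: → [14,38); WM=27
i=19 t=33 v=8: → [14,39); WM=33

[1,13)=5 [14,39)=12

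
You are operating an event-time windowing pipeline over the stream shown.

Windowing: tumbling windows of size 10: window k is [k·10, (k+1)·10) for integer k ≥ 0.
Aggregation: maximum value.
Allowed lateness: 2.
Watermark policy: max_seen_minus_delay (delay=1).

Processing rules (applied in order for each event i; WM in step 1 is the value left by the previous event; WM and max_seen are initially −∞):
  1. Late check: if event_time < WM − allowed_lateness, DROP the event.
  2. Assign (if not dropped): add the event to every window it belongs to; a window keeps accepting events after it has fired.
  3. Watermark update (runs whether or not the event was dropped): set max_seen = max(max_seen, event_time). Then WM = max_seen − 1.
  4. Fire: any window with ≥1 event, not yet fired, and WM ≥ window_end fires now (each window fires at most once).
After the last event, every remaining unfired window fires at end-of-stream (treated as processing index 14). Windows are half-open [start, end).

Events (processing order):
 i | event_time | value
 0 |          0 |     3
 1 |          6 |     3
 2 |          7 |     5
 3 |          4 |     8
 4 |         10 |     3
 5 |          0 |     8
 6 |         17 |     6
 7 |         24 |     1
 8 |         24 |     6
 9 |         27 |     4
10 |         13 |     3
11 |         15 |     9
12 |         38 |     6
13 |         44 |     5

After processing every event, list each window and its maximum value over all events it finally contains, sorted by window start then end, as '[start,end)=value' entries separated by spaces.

[0,10)=8 [10,20)=6 [20,30)=6 [30,40)=6 [40,50)=5

i=0 t=0 v=3: → [0,10); WM=-1
i=1 t=6 v=3: → [0,10); WM=5
i=2 t=7 v=5: → [0,10); WM=6
i=3 t=4 v=8: → [0,10); WM=6
i=4 t=10 v=3: → [10,20); WM=9
i=5 t=0 v=8: DROP (t<9-2); WM=9
i=6 t=17 v=6: → [10,20); WM=16; [0,10) fires=8
i=7 t=24 v=1: → [20,30); WM=23; [10,20) fires=6
i=8 t=24 v=6: → [20,30); WM=23
i=9 t=27 v=4: → [20,30); WM=26
i=10 t=13 v=3: DROP (t<26-2); WM=26
i=11 t=15 v=9: DROP (t<26-2); WM=26
i=12 t=38 v=6: → [30,40); WM=37; [20,30) fires=6
i=13 t=44 v=5: → [40,50); WM=43; [30,40) fires=6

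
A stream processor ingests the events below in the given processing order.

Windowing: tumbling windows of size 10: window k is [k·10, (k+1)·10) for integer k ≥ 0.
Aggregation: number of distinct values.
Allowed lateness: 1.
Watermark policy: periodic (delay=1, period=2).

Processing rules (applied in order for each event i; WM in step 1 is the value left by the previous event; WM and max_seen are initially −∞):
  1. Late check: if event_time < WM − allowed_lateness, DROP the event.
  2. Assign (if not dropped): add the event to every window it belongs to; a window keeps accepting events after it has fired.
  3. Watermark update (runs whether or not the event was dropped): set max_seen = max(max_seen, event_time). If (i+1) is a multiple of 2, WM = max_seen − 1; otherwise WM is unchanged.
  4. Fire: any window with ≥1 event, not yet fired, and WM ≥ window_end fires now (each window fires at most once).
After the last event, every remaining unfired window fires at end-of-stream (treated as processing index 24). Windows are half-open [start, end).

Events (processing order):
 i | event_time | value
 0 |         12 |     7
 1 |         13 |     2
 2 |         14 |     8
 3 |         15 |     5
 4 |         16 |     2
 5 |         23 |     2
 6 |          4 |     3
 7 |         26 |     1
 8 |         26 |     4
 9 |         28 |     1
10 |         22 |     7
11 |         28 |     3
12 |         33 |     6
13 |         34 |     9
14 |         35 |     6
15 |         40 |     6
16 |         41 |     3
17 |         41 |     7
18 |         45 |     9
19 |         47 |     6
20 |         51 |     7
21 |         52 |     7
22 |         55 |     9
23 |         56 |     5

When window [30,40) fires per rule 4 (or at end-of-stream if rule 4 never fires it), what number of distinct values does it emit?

i=0 t=12 v=7: → [10,20); WM=−∞
i=1 t=13 v=2: → [10,20); WM=12
i=2 t=14 v=8: → [10,20); WM=12
i=3 t=15 v=5: → [10,20); WM=14
i=4 t=16 v=2: → [10,20); WM=14
i=5 t=23 v=2: → [20,30); WM=22; [10,20) fires=4
i=6 t=4 v=3: DROP (t<22-1); WM=22
i=7 t=26 v=1: → [20,30); WM=25
i=8 t=26 v=4: → [20,30); WM=25
i=9 t=28 v=1: → [20,30); WM=27
i=10 t=22 v=7: DROP (t<27-1); WM=27
i=11 t=28 v=3: → [20,30); WM=27
i=12 t=33 v=6: → [30,40); WM=27
i=13 t=34 v=9: → [30,40); WM=33; [20,30) fires=4
i=14 t=35 v=6: → [30,40); WM=33
i=15 t=40 v=6: → [40,50); WM=39
i=16 t=41 v=3: → [40,50); WM=39
i=17 t=41 v=7: → [40,50); WM=40; [30,40) fires=2
i=18 t=45 v=9: → [40,50); WM=40
i=19 t=47 v=6: → [40,50); WM=46
i=20 t=51 v=7: → [50,60); WM=46
i=21 t=52 v=7: → [50,60); WM=51; [40,50) fires=4
i=22 t=55 v=9: → [50,60); WM=51
i=23 t=56 v=5: → [50,60); WM=55

2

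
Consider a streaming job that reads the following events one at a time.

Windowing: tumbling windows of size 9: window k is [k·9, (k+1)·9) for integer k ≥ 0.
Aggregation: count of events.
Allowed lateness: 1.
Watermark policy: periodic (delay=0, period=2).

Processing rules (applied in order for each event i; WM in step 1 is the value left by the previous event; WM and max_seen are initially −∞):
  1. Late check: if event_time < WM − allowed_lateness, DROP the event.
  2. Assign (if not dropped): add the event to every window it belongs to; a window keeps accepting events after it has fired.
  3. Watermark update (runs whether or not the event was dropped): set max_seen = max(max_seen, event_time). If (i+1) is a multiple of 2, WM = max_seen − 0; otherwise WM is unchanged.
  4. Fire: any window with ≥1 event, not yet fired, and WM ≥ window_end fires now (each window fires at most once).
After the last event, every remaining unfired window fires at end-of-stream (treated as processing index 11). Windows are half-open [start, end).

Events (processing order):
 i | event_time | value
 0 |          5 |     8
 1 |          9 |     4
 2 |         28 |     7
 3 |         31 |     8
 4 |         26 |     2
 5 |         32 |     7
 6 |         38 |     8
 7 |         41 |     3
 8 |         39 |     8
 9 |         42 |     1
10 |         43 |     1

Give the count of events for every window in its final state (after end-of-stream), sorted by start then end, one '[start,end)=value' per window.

[0,9)=1 [9,18)=1 [27,36)=3 [36,45)=4

i=0 t=5 v=8: → [0,9); WM=−∞
i=1 t=9 v=4: → [9,18); WM=9; [0,9) fires=1
i=2 t=28 v=7: → [27,36); WM=9
i=3 t=31 v=8: → [27,36); WM=31; [9,18) fires=1
i=4 t=26 v=2: DROP (t<31-1); WM=31
i=5 t=32 v=7: → [27,36); WM=32
i=6 t=38 v=8: → [36,45); WM=32
i=7 t=41 v=3: → [36,45); WM=41; [27,36) fires=3
i=8 t=39 v=8: DROP (t<41-1); WM=41
i=9 t=42 v=1: → [36,45); WM=42
i=10 t=43 v=1: → [36,45); WM=42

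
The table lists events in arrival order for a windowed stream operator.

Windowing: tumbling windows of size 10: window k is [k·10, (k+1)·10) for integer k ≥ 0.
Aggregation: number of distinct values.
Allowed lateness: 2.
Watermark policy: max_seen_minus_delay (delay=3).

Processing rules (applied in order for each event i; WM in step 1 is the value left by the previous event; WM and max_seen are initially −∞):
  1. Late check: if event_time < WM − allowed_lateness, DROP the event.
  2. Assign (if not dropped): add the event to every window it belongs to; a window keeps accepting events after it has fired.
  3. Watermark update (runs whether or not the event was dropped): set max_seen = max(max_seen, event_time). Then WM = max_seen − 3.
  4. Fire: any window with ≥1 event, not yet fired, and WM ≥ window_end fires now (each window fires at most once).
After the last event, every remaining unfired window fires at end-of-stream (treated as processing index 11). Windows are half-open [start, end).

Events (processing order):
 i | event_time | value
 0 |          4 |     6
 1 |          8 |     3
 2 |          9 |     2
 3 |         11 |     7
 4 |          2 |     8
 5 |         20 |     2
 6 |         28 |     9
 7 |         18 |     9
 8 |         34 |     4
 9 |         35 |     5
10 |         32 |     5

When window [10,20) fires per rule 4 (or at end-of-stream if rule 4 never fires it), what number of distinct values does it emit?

i=0 t=4 v=6: → [0,10); WM=1
i=1 t=8 v=3: → [0,10); WM=5
i=2 t=9 v=2: → [0,10); WM=6
i=3 t=11 v=7: → [10,20); WM=8
i=4 t=2 v=8: DROP (t<8-2); WM=8
i=5 t=20 v=2: → [20,30); WM=17; [0,10) fires=3
i=6 t=28 v=9: → [20,30); WM=25; [10,20) fires=1
i=7 t=18 v=9: DROP (t<25-2); WM=25
i=8 t=34 v=4: → [30,40); WM=31; [20,30) fires=2
i=9 t=35 v=5: → [30,40); WM=32
i=10 t=32 v=5: → [30,40); WM=32

1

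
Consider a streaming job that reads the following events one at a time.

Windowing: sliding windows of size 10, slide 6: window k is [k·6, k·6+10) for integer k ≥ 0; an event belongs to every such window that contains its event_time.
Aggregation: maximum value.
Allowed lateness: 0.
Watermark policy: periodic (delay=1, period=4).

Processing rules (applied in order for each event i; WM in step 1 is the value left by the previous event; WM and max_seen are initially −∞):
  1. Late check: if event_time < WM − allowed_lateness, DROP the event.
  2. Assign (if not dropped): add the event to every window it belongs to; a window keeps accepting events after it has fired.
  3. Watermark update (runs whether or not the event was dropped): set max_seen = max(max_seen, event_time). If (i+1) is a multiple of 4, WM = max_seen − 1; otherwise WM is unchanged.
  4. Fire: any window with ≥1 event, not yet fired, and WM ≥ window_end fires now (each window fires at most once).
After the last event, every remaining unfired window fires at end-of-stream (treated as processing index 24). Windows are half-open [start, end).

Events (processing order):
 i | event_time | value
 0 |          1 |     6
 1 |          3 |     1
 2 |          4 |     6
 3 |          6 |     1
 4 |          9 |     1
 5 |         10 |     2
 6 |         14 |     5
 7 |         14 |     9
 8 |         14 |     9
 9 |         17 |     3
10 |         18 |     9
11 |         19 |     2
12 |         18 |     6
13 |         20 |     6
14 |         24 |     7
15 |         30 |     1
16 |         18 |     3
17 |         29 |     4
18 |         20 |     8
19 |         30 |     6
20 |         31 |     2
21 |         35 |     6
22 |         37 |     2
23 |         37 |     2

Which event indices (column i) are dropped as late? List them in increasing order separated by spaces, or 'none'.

16 18

i=0 t=1 v=6: → [0,10); WM=−∞
i=1 t=3 v=1: → [0,10); WM=−∞
i=2 t=4 v=6: → [0,10); WM=−∞
i=3 t=6 v=1: → [6,16),[0,10); WM=5
i=4 t=9 v=1: → [6,16),[0,10); WM=5
i=5 t=10 v=2: → [6,16); WM=5
i=6 t=14 v=5: → [12,22),[6,16); WM=5
i=7 t=14 v=9: → [12,22),[6,16); WM=13; [0,10) fires=6
i=8 t=14 v=9: → [12,22),[6,16); WM=13
i=9 t=17 v=3: → [12,22); WM=13
i=10 t=18 v=9: → [18,28),[12,22); WM=13
i=11 t=19 v=2: → [18,28),[12,22); WM=18; [6,16) fires=9
i=12 t=18 v=6: → [18,28),[12,22); WM=18
i=13 t=20 v=6: → [18,28),[12,22); WM=18
i=14 t=24 v=7: → [24,34),[18,28); WM=18
i=15 t=30 v=1: → [30,40),[24,34); WM=29; [12,22) fires=9 [18,28) fires=9
i=16 t=18 v=3: DROP (t<29-0); WM=29
i=17 t=29 v=4: → [24,34); WM=29
i=18 t=20 v=8: DROP (t<29-0); WM=29
i=19 t=30 v=6: → [30,40),[24,34); WM=29
i=20 t=31 v=2: → [30,40),[24,34); WM=29
i=21 t=35 v=6: → [30,40); WM=29
i=22 t=37 v=2: → [36,46),[30,40); WM=29
i=23 t=37 v=2: → [36,46),[30,40); WM=36; [24,34) fires=7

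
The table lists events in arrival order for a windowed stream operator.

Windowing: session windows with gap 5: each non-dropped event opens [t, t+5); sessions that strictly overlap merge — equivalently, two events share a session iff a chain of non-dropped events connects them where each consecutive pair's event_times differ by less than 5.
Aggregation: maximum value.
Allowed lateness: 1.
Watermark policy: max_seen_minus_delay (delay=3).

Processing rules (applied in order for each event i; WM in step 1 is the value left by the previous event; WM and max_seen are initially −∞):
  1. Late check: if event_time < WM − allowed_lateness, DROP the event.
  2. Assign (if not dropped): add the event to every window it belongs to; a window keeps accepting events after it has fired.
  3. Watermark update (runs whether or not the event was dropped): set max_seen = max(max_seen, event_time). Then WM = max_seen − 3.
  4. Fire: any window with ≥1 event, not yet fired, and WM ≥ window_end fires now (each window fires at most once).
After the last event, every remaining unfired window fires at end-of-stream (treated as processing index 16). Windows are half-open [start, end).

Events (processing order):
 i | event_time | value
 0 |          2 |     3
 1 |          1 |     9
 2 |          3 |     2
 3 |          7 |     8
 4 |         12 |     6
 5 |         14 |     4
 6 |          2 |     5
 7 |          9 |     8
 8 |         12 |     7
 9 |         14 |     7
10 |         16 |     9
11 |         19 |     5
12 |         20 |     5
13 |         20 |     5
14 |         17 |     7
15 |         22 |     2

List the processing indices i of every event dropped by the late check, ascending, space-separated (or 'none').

6 7

i=0 t=2 v=3: → [2,7); WM=-1
i=1 t=1 v=9: → [1,7); WM=-1
i=2 t=3 v=2: → [1,8); WM=0
i=3 t=7 v=8: → [1,12); WM=4
i=4 t=12 v=6: → [12,17); WM=9
i=5 t=14 v=4: → [12,19); WM=11
i=6 t=2 v=5: DROP (t<11-1); WM=11
i=7 t=9 v=8: DROP (t<11-1); WM=11
i=8 t=12 v=7: → [12,19); WM=11
i=9 t=14 v=7: → [12,19); WM=11
i=10 t=16 v=9: → [12,21); WM=13
i=11 t=19 v=5: → [12,24); WM=16
i=12 t=20 v=5: → [12,25); WM=17
i=13 t=20 v=5: → [12,25); WM=17
i=14 t=17 v=7: → [12,25); WM=17
i=15 t=22 v=2: → [12,27); WM=19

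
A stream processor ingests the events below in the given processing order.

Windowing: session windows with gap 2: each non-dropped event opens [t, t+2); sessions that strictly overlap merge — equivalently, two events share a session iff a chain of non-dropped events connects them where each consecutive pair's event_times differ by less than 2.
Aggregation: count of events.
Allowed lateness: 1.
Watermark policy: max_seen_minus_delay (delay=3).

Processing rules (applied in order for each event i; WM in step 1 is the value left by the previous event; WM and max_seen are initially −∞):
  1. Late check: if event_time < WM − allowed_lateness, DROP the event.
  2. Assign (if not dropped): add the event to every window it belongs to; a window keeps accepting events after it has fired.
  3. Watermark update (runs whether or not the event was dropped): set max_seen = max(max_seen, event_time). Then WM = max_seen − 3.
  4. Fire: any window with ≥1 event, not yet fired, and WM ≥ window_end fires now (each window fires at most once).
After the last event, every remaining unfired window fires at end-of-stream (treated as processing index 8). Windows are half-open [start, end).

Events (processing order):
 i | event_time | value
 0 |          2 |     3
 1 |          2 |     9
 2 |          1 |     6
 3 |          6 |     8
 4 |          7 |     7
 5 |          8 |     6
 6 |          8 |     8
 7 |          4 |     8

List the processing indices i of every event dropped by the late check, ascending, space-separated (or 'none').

none

i=0 t=2 v=3: → [2,4); WM=-1
i=1 t=2 v=9: → [2,4); WM=-1
i=2 t=1 v=6: → [1,4); WM=-1
i=3 t=6 v=8: → [6,8); WM=3
i=4 t=7 v=7: → [6,9); WM=4
i=5 t=8 v=6: → [6,10); WM=5
i=6 t=8 v=8: → [6,10); WM=5
i=7 t=4 v=8: → [4,6); WM=5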